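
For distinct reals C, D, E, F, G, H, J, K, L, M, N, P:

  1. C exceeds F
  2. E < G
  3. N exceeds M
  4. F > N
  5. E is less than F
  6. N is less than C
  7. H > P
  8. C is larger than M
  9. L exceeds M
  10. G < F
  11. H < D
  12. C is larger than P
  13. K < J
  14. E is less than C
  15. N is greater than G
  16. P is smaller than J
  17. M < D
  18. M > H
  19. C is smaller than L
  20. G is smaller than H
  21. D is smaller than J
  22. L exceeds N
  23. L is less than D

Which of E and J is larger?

J

Link the given pairs in sequence: E < G; G < H; H < M; M < N; N < F; F < C; C < L; L < D; D < J.
Together: E < G < H < M < N < F < C < L < D < J.
So E < J; J is the larger of the two.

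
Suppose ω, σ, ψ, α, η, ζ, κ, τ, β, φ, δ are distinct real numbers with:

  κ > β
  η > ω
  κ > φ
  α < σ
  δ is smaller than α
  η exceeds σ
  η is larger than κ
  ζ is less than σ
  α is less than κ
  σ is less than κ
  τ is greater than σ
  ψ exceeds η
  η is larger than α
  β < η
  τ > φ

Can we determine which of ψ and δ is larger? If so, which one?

Link the given pairs in sequence: δ < α; α < σ; σ < κ; κ < η; η < ψ.
Together: δ < α < σ < κ < η < ψ.
So ψ is larger.

ψ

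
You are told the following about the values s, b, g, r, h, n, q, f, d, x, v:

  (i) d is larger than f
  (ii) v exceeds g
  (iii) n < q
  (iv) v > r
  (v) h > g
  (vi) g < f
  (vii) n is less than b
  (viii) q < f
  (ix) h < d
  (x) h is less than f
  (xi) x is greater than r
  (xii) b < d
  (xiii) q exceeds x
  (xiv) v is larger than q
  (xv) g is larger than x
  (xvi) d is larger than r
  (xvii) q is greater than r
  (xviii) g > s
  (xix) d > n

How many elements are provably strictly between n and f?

1

The relations place n below f. An element lies strictly between them when it is forced above n and also forced below f.
Above n: {q, b, v, d}. Below f: {s, r, x, q, g, h}.
Intersection: {q} — 1.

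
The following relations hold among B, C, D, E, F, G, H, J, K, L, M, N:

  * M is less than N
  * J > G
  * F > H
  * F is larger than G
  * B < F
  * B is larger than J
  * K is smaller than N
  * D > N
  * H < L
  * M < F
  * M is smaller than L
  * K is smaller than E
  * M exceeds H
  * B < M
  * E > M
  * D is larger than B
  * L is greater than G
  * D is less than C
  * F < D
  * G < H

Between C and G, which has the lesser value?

G < J and J < B give G < B.
Then B < M extends the chain to M.
Then M < N extends the chain to N.
With N < D: G < J < B < M < N < D.
Then D < C extends the chain to C.
So G < C; G is the smaller of the two.

G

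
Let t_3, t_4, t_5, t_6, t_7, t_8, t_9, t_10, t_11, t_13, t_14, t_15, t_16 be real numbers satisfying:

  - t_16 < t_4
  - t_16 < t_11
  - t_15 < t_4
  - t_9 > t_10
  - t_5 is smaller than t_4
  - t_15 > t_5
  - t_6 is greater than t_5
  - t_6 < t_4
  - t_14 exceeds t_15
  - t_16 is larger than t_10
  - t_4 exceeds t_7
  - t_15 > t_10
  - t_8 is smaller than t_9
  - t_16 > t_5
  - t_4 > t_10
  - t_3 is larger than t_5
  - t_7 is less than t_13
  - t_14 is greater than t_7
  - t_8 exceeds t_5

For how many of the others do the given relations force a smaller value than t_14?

4

The elements the relations force below t_14 are t_5, t_10, t_7, t_15 — no chain reaches any other.
That is 4.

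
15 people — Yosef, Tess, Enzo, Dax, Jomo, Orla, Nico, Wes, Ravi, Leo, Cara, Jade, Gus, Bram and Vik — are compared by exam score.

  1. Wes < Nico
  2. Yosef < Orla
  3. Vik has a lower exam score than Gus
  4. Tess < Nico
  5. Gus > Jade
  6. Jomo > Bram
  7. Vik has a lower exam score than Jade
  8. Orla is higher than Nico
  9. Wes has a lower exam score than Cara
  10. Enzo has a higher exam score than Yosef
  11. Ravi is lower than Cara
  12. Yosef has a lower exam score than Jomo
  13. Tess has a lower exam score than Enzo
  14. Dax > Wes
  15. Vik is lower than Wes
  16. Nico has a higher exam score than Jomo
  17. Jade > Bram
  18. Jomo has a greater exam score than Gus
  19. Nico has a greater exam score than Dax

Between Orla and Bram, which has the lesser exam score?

Bram

Bram < Jade and Jade < Gus give Bram < Gus.
Then Gus < Jomo extends the chain to Jomo.
Then Jomo < Nico extends the chain to Nico.
Then Nico < Orla extends the chain to Orla.
So Bram < Orla; Bram is the lower of the two.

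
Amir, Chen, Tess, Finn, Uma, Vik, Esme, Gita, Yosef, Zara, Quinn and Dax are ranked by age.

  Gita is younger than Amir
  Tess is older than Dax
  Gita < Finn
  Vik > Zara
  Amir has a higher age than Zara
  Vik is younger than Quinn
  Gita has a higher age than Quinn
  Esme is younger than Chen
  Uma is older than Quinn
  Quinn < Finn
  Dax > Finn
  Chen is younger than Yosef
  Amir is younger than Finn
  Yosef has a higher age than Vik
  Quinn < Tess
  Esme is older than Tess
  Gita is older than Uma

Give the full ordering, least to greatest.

The consecutive links are each given: Zara < Vik; Vik < Quinn; Quinn < Uma; Uma < Gita; Gita < Amir; Amir < Finn; Finn < Dax; Dax < Tess; Tess < Esme; Esme < Chen; Chen < Yosef.

Zara < Vik < Quinn < Uma < Gita < Amir < Finn < Dax < Tess < Esme < Chen < Yosef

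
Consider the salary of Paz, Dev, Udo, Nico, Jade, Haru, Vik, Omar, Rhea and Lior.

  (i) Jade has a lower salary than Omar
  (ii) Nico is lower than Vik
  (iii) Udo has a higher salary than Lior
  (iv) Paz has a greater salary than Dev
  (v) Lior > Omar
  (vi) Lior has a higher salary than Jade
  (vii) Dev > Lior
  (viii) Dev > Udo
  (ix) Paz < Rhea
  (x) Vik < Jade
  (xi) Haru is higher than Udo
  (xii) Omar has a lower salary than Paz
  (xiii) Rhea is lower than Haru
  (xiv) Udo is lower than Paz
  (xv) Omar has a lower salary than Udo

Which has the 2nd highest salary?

Rhea

Piecing the relations together gives one ordering: Nico < Vik < Jade < Omar < Lior < Udo < Dev < Paz < Rhea < Haru.
The 2nd largest is Rhea.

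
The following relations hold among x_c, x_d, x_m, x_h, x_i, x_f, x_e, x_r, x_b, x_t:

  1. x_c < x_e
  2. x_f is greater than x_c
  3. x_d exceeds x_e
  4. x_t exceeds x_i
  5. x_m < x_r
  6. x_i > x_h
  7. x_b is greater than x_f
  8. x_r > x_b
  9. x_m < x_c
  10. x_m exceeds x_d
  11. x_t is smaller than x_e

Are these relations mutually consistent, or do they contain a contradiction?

Chaining the given relations yields x_e < x_d < x_m < x_c, so x_e < x_c. But one relation states x_c < x_e. These cannot both hold.

inconsistent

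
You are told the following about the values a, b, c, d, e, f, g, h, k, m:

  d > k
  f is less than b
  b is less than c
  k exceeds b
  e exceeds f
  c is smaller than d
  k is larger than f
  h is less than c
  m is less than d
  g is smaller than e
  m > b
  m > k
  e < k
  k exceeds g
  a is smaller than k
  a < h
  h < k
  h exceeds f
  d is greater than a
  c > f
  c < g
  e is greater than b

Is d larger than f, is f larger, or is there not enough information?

The relevant relations are f < h; h < c; c < g; g < e; e < k; k < m; m < d.
Chaining these gives f < h < c < g < e < k < m < d.
So d is larger.

d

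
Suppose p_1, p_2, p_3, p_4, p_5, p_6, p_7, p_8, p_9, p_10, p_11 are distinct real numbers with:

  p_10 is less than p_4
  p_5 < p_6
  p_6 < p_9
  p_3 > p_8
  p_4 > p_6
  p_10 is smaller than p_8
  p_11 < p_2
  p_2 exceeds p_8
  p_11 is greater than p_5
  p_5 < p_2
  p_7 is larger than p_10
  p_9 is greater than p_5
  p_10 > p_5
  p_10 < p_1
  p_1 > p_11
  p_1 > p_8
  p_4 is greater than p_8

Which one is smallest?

p_5

Chaining upward from p_5: directly above it, p_6, p_10, p_9, p_11, p_2; then p_7, p_8, p_1, p_4; then p_3.
That covers every other element, and nothing is given below p_5, so p_5 is the smallest.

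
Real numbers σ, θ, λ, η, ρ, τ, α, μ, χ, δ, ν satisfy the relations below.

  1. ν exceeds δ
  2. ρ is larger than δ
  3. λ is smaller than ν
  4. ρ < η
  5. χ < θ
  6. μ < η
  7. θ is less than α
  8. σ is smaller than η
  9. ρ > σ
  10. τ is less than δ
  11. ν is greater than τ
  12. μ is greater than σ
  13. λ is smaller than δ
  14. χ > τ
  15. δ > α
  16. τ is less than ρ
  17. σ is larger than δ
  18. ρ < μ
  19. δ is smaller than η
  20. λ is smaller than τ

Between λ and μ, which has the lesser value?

Link the given pairs in sequence: λ < τ; τ < χ; χ < θ; θ < α; α < δ; δ < σ; σ < ρ; ρ < μ.
Chaining these gives λ < τ < χ < θ < α < δ < σ < ρ < μ.
So λ < μ; λ is the smaller of the two.

λ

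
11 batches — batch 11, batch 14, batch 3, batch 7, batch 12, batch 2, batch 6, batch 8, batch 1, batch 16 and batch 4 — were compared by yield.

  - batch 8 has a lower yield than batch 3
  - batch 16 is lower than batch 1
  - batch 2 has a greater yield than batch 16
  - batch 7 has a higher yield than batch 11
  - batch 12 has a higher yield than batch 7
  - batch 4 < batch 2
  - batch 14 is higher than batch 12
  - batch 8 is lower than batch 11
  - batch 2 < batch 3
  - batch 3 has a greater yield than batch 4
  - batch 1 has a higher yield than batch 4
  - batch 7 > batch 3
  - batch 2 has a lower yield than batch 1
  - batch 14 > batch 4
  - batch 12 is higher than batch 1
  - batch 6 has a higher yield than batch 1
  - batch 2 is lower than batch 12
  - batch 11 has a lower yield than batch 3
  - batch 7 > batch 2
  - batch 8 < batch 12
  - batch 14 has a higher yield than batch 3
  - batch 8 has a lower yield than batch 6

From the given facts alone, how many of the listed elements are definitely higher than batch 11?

The elements the relations force above batch 11 are batch 3, batch 7, batch 12, batch 14 — no chain reaches any other.
That is 4.

4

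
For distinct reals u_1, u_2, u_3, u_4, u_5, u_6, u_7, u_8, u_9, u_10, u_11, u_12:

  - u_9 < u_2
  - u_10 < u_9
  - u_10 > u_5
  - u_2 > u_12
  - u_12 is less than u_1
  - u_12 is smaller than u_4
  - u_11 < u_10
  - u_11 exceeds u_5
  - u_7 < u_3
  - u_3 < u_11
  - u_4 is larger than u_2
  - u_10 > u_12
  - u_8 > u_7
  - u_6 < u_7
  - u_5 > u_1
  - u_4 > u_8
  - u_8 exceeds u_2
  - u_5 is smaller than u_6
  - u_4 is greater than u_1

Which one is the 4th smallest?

Chaining the given pairs: u_12 < u_1 < u_5 < u_6 < u_7 < u_3 < u_11 < u_10 < u_9 < u_2 < u_8 < u_4.
The 4th smallest is u_6.

u_6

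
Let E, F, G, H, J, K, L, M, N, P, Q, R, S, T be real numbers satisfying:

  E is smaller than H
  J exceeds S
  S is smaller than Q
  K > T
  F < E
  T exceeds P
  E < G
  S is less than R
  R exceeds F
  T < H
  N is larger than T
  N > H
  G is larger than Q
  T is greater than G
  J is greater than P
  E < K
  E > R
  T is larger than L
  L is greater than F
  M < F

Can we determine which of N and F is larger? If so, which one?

F < R < E < G < T < H < N, by transitivity through R, E, G, T, H.
So N is larger.

N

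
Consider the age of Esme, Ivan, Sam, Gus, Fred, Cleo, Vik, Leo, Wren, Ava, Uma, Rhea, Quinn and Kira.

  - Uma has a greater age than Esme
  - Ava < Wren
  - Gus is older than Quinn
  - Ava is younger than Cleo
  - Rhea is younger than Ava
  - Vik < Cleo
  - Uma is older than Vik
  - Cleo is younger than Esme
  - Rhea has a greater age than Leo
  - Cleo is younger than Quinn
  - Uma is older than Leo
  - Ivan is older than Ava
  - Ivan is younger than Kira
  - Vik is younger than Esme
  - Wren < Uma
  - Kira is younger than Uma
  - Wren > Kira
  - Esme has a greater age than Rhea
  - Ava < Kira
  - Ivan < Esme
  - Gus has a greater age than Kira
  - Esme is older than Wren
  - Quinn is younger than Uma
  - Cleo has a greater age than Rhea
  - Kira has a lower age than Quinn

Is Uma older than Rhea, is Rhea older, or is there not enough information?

Uma

Following the relations from Rhea: Rhea < Ava < Ivan < Kira < Wren < Esme < Uma.
So Uma is older.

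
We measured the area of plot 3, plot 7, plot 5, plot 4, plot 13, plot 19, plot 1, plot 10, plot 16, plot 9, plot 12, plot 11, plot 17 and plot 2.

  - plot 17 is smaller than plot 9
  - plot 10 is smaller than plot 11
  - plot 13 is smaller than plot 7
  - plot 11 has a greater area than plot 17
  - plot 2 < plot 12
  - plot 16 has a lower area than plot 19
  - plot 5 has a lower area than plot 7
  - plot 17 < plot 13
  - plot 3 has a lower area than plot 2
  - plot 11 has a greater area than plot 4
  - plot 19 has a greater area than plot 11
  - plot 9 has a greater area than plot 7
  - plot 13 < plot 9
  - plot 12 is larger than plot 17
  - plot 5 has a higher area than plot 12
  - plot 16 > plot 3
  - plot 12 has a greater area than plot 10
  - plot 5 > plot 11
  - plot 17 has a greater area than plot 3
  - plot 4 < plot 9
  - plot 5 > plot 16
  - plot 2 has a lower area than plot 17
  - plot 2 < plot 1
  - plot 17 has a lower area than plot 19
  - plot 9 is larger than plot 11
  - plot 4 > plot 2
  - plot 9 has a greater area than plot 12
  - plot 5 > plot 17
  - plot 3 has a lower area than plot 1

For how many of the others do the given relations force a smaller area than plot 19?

From plot 19 the given relations immediately reach plot 16, plot 17, plot 11.
From those, plot 3, plot 2, plot 4, plot 10 — 7 in total.
No other element is forced below plot 19 by the given relations, so the count is 7.

7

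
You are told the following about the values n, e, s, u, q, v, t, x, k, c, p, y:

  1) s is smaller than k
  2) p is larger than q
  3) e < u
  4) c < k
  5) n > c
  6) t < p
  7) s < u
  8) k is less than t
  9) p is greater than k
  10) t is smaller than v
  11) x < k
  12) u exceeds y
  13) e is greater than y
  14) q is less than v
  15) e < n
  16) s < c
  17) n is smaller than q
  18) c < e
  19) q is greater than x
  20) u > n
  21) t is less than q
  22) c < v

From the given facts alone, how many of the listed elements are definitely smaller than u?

From u the given relations immediately reach y, s, e, n.
From those, c — 5 in total.
Nothing else is reachable below u; 5 in all.

5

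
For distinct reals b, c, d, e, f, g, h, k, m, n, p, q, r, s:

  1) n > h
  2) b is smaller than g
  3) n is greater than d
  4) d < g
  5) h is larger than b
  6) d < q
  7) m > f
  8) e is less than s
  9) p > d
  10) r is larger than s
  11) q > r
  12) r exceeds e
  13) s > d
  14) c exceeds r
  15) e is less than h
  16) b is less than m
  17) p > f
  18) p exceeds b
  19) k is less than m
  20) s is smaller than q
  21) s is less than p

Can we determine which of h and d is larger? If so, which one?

Following every chain through d: above d we get s, r, g, c, n, p, q.
h is not reached, and no chain runs the other way from h to d.
So the given relations leave the order of d and h undetermined.

undetermined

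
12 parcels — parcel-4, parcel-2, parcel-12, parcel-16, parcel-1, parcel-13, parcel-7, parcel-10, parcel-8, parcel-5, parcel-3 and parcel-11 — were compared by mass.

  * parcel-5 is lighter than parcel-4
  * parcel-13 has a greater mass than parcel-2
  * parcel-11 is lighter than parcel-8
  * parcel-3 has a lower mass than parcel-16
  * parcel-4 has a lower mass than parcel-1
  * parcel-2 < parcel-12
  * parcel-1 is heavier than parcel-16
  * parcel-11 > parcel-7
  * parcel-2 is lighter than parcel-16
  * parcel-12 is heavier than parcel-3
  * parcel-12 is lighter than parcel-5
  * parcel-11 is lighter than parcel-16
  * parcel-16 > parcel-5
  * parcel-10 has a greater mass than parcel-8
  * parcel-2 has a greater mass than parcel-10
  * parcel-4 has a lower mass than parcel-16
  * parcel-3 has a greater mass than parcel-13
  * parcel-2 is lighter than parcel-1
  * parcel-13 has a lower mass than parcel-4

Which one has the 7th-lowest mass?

parcel-3

The consecutive relations fix a unique order: parcel-7 < parcel-11 < parcel-8 < parcel-10 < parcel-2 < parcel-13 < parcel-3 < parcel-12 < parcel-5 < parcel-4 < parcel-16 < parcel-1.
The 7th smallest is parcel-3.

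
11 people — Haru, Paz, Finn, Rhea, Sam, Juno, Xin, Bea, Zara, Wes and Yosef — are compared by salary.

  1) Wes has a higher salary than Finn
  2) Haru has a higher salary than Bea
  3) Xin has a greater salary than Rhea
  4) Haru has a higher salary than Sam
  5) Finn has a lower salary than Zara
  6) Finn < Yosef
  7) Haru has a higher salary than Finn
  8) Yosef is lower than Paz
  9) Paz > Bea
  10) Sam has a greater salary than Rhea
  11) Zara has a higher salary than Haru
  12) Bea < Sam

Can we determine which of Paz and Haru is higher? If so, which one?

Following every chain through Haru: above Haru we get Zara; below Haru we get Rhea, Finn, Bea, Sam.
Paz is not reached, and no chain runs the other way from Paz to Haru.
So the given relations leave the order of Haru and Paz undetermined.

undetermined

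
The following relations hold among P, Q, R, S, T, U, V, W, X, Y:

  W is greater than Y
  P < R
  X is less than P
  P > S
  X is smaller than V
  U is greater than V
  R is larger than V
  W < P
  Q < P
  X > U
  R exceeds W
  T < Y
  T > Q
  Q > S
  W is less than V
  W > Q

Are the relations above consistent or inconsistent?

inconsistent

We have X < V stated directly, yet also V < U < X by chaining the others — so V < X. Contradiction.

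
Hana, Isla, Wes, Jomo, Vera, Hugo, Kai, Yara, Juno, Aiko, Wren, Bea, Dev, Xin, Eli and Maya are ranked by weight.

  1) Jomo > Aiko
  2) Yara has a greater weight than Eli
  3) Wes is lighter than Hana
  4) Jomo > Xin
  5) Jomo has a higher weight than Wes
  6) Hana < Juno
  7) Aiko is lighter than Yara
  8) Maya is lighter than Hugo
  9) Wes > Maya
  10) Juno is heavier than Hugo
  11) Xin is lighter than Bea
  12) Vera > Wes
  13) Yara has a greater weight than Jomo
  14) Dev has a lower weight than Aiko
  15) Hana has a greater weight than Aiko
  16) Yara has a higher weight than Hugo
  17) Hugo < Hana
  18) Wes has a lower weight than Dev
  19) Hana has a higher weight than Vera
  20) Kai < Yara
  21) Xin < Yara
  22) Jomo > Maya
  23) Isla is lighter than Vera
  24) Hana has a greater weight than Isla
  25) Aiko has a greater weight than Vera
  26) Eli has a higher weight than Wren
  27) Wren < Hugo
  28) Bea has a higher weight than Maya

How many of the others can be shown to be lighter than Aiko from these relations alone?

5

From Aiko the given relations immediately reach Dev, Vera.
From those, Wes, Isla — 4 in total.
From those, Maya — 5 in total.
No other element is forced below Aiko by the given relations, so the count is 5.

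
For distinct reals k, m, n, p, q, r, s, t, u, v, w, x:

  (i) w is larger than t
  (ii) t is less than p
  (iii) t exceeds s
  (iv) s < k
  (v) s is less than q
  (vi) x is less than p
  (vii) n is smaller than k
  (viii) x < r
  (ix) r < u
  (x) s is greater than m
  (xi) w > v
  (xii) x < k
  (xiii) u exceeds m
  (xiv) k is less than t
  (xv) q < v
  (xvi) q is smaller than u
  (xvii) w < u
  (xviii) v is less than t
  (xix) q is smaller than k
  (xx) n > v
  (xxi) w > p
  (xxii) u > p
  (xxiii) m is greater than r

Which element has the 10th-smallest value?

p

Chaining the given pairs: x < r < m < s < q < v < n < k < t < p < w < u.
The 10th smallest is p.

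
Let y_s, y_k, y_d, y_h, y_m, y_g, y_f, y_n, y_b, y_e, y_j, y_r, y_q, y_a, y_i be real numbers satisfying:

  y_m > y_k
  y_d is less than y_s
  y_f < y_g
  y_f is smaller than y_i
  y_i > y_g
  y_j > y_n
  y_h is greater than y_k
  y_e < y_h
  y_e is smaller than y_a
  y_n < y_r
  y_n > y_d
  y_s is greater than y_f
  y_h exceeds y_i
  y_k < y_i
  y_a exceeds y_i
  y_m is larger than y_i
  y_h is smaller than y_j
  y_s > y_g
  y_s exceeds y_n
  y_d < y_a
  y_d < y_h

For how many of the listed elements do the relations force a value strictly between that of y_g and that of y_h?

Chaining upward from y_g reaches: y_i, y_m, y_j, y_a, y_s.
Chaining downward from y_h reaches: y_d, y_f, y_k, y_i, y_e.
Strictly between y_g and y_h are those in both lists: y_i — 1 element.

1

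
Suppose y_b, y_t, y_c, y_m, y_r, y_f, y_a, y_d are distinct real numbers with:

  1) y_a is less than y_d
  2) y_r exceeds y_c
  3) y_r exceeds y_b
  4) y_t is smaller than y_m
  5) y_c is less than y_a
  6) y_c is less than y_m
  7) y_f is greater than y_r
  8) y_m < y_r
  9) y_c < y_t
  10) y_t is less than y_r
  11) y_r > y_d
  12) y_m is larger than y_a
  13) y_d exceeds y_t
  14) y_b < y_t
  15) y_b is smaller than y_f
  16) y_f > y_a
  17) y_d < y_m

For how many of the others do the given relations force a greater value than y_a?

From y_a the given relations immediately reach y_d, y_m, y_f.
From those, y_r — 4 in total.
No other element is forced above y_a by the given relations, so the count is 4.

4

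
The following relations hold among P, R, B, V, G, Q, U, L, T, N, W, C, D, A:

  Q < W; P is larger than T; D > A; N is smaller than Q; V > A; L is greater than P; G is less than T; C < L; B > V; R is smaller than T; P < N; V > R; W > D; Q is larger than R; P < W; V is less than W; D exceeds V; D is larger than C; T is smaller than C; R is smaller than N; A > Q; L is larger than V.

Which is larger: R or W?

W

The relevant relations are R < T; T < P; P < N; N < Q; Q < A; A < V; V < D; D < W.
Chaining these gives R < T < P < N < Q < A < V < D < W.
So R < W; W is the larger of the two.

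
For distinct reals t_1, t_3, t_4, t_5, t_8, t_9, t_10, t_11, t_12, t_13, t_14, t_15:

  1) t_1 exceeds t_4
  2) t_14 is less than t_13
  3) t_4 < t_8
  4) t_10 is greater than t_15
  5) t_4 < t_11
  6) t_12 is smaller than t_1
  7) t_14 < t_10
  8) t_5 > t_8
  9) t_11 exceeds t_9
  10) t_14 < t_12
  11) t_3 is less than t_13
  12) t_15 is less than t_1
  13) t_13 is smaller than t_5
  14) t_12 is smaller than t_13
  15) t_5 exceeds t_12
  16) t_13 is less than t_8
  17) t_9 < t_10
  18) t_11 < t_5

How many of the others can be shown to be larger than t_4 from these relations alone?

Directly above t_4: t_11, t_8, t_1.
One step further: t_5 (4 so far).
No other element is forced above t_4 by the given relations, so the count is 4.

4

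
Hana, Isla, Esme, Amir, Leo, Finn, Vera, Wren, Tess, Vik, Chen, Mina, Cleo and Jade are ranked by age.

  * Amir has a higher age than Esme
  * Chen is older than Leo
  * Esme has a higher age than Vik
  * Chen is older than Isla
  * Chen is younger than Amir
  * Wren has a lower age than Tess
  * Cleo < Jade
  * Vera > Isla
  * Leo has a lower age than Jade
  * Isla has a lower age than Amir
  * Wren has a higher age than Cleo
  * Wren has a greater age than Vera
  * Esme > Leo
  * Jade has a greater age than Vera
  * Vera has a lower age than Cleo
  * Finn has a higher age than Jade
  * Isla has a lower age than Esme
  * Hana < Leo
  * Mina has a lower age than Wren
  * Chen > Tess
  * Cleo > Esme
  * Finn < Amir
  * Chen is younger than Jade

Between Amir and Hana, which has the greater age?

Link the given pairs in sequence: Hana < Leo; Leo < Esme; Esme < Cleo; Cleo < Wren; Wren < Tess; Tess < Chen; Chen < Jade; Jade < Finn; Finn < Amir.
Chaining these gives Hana < Leo < Esme < Cleo < Wren < Tess < Chen < Jade < Finn < Amir.
So Hana < Amir; Amir is the older of the two.

Amir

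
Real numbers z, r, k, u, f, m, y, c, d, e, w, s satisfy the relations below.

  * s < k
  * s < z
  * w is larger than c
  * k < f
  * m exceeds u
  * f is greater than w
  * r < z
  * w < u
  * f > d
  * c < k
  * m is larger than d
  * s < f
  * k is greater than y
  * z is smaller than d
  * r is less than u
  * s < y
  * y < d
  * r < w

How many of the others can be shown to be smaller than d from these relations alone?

From d the given relations immediately reach z, y.
From those, r, s — 4 in total.
No other element is forced below d by the given relations, so the count is 4.

4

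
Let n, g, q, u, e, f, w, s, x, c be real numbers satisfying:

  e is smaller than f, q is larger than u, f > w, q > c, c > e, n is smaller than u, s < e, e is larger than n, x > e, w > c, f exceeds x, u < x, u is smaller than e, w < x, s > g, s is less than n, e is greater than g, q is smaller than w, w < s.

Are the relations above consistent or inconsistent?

inconsistent

Chaining the given relations yields s < n < u < e < c < q < w, so s < w. But one relation states w < s. These cannot both hold.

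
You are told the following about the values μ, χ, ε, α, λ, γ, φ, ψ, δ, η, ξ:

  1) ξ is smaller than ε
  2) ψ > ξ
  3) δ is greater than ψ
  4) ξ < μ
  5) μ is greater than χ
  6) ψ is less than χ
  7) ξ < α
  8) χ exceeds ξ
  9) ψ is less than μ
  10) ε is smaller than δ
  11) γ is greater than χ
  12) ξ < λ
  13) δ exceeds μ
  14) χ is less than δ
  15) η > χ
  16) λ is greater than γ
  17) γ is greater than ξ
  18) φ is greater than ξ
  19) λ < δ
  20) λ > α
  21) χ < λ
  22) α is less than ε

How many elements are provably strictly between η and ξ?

2

The relations place ξ below η. An element lies strictly between them when it is forced above ξ and also forced below η.
Above ξ: {ψ, χ, μ, α, ε, γ, φ, λ, δ}. Below η: {ψ, χ}.
Intersection: {ψ, χ} — 2.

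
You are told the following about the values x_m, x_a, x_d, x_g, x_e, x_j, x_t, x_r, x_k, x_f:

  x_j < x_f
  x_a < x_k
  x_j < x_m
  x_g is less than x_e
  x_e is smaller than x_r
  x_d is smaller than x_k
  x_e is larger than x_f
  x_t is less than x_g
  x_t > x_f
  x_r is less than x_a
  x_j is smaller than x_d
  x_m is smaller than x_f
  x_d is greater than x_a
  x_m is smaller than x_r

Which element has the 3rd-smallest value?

The consecutive relations fix a unique order: x_j < x_m < x_f < x_t < x_g < x_e < x_r < x_a < x_d < x_k.
The 3rd smallest is x_f.

x_f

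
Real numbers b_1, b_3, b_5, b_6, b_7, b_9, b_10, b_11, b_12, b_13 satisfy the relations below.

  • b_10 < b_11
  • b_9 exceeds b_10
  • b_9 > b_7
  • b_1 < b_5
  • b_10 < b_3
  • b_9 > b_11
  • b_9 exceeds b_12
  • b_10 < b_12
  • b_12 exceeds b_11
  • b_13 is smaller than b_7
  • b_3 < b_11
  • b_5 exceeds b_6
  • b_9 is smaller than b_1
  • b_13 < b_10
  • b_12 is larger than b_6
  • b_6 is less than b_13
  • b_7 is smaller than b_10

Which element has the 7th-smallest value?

b_12

Piecing the relations together gives one ordering: b_6 < b_13 < b_7 < b_10 < b_3 < b_11 < b_12 < b_9 < b_1 < b_5.
Counting 7 from the smallest end gives b_12.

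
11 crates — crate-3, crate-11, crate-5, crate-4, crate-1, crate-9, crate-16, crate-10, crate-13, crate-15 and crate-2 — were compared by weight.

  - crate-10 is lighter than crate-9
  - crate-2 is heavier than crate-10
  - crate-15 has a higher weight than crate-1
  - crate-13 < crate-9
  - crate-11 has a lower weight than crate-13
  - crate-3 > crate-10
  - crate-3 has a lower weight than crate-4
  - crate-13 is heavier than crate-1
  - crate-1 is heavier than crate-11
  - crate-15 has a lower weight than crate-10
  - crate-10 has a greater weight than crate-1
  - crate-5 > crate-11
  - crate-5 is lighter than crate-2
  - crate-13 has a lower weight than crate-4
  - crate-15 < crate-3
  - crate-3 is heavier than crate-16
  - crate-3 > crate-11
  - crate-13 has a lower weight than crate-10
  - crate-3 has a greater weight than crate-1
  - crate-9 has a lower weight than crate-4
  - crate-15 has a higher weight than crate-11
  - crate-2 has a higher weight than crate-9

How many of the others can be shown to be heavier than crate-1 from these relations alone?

From crate-1 the given relations immediately reach crate-15, crate-13, crate-10, crate-3.
From those, crate-9, crate-2, crate-4 — 7 in total.
No other element is forced above crate-1 by the given relations, so the count is 7.

7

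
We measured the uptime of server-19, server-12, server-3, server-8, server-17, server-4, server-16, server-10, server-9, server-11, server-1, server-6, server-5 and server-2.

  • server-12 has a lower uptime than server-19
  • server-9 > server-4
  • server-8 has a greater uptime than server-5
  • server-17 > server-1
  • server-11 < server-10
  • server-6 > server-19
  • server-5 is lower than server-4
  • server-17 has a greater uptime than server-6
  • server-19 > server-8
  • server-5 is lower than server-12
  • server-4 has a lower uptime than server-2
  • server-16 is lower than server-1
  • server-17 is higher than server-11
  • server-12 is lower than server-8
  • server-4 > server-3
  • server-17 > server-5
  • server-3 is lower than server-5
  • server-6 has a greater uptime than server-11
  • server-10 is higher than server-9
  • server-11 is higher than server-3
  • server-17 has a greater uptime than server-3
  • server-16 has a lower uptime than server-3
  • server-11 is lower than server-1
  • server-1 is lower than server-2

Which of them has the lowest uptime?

server-16

server-3 is not least since server-16 < server-3; server-5 is not least since server-3 < server-5; server-4 is not least since server-3 < server-4; server-11 is not least since server-3 < server-11; server-1 is not least since server-16 < server-1; server-2 is not least since server-1 < server-2; server-9 is not least since server-4 < server-9; server-12 is not least since server-5 < server-12; server-8 is not least since server-12 < server-8; server-19 is not least since server-8 < server-19; server-10 is not least since server-11 < server-10; server-6 is not least since server-11 < server-6; server-17 is not least since server-6 < server-17.
Only server-16 has nothing below it, so server-16 is the lowest uptime.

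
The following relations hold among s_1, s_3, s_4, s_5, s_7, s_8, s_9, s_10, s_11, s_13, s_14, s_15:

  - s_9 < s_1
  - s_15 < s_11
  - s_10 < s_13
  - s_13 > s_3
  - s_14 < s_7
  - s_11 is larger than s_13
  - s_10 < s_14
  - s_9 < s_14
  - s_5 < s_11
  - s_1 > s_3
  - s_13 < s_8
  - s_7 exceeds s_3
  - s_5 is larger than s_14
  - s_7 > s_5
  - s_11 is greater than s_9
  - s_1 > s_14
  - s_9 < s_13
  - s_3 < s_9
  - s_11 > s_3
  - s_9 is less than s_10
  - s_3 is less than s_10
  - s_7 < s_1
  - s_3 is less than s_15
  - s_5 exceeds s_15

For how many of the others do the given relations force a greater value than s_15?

From s_15 the given relations immediately reach s_5, s_11.
From those, s_7 — 3 in total.
From those, s_1 — 4 in total.
Nothing else is reachable above s_15; 4 in all.

4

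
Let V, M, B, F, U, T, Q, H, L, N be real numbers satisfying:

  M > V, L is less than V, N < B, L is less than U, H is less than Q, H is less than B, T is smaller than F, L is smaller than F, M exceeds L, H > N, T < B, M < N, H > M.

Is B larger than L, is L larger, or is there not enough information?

B

The relevant relations are L < V; V < M; M < N; N < H; H < B.
Together: L < V < M < N < H < B.
So B is larger.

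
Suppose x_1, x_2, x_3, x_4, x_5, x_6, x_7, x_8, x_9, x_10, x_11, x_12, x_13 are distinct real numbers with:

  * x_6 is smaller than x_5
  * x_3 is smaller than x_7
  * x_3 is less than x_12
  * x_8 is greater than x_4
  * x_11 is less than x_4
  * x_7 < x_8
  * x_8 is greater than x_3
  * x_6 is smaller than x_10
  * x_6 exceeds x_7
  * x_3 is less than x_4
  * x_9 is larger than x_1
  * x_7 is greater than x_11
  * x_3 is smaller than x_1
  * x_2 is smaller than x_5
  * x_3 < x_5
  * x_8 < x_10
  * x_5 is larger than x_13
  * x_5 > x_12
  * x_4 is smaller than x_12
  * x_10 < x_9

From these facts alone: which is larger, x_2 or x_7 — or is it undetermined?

undetermined

Following every chain through x_2: above x_2 we get x_5.
x_7 is not reached, and no chain runs the other way from x_7 to x_2.
So the given relations leave the order of x_2 and x_7 undetermined.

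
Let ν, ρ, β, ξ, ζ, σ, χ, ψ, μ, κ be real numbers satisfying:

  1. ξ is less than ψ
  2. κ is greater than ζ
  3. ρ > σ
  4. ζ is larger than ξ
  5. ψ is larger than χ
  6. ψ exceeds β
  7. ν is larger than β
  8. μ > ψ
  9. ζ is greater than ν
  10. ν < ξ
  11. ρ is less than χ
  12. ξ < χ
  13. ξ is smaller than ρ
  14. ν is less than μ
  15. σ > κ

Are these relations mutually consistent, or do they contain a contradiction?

consistent

Every relation is compatible with β < ν < ξ < ζ < κ < σ < ρ < χ < ψ < μ; the set is consistent.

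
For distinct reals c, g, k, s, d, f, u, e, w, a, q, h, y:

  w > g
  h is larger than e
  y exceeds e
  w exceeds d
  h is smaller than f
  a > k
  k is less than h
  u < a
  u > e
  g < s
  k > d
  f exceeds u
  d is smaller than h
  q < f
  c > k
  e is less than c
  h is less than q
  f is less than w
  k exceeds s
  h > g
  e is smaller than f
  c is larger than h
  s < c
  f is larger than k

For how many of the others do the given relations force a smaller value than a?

The elements the relations force below a are d, e, g, s, k, u — no chain reaches any other.
That is 6.

6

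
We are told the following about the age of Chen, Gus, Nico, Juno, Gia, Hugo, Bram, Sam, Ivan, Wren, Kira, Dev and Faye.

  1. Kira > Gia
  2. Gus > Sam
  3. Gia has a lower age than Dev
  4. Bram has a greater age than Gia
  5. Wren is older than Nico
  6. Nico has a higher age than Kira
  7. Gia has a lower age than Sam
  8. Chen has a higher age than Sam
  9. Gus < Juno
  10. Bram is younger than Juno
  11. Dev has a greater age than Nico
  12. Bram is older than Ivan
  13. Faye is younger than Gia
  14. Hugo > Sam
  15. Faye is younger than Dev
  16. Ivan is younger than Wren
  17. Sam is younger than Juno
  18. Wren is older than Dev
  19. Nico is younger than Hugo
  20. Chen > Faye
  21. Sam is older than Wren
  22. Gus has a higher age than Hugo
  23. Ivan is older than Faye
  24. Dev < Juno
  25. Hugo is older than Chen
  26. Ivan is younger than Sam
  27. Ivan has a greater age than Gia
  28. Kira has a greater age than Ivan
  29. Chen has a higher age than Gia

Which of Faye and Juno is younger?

Faye

The relevant relations are Faye < Gia; Gia < Ivan; Ivan < Kira; Kira < Nico; Nico < Dev; Dev < Wren; Wren < Sam; Sam < Chen; Chen < Hugo; Hugo < Gus; Gus < Juno.
Together: Faye < Gia < Ivan < Kira < Nico < Dev < Wren < Sam < Chen < Hugo < Gus < Juno.
So Faye < Juno; Faye is the younger of the two.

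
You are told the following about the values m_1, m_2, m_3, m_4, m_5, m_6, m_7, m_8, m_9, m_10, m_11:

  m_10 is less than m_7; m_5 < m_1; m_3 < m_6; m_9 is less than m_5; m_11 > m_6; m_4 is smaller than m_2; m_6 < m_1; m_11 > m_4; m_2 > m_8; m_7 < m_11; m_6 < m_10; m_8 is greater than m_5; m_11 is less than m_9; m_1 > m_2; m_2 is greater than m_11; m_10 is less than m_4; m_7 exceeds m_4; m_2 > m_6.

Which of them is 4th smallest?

The consecutive relations fix a unique order: m_3 < m_6 < m_10 < m_4 < m_7 < m_11 < m_9 < m_5 < m_8 < m_2 < m_1.
The 4th smallest is m_4.

m_4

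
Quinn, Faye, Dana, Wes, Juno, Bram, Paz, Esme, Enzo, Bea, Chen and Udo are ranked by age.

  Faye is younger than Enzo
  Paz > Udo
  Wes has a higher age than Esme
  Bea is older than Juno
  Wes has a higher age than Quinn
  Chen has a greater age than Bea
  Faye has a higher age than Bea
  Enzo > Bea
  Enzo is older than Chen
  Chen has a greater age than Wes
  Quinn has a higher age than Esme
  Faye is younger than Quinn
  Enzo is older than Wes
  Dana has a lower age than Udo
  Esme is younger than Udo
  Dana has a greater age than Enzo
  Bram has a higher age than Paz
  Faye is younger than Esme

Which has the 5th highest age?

The consecutive relations fix a unique order: Juno < Bea < Faye < Esme < Quinn < Wes < Chen < Enzo < Dana < Udo < Paz < Bram.
The 5th largest is Enzo.

Enzo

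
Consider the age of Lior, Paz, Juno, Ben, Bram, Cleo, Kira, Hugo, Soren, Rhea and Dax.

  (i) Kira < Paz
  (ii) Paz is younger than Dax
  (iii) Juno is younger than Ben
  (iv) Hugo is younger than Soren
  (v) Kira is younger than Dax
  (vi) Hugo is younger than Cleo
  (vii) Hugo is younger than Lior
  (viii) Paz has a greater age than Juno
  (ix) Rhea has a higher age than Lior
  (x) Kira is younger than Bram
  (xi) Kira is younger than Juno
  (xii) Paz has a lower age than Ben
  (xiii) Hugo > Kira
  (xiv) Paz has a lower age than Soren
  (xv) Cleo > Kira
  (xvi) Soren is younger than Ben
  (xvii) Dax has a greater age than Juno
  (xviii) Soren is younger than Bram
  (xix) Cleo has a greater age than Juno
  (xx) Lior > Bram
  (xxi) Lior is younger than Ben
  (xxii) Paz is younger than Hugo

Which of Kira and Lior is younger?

Link the given pairs in sequence: Kira < Juno; Juno < Paz; Paz < Hugo; Hugo < Soren; Soren < Bram; Bram < Lior.
Chaining these gives Kira < Juno < Paz < Hugo < Soren < Bram < Lior.
So Kira < Lior; Kira is the younger of the two.

Kira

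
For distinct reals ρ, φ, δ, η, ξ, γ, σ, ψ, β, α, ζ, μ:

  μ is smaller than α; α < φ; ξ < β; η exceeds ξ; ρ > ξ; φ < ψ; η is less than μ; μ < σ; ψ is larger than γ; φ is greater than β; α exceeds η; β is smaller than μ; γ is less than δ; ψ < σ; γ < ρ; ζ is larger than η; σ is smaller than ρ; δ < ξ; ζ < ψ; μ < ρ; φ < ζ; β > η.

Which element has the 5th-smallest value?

β

The consecutive relations fix a unique order: γ < δ < ξ < η < β < μ < α < φ < ζ < ψ < σ < ρ.
The 5th smallest is β.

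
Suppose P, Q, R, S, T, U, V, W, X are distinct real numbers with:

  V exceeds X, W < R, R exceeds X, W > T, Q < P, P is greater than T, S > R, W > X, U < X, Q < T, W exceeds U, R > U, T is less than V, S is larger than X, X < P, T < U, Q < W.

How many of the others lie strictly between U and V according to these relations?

Chaining upward from U reaches: X, W, R, P, S.
Chaining downward from V reaches: Q, T, X.
Strictly between U and V are those in both lists: X — 1 element.

1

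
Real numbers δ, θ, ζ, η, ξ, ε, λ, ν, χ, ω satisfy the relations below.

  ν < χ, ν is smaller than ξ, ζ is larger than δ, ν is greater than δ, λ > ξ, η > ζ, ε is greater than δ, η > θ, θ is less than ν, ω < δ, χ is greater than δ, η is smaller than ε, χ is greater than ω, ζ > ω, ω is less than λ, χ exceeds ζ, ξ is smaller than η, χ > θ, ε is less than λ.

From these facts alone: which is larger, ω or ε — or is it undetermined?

Chaining the given relations: ω < δ < ν < ξ < η < ε.
So ε is larger.

ε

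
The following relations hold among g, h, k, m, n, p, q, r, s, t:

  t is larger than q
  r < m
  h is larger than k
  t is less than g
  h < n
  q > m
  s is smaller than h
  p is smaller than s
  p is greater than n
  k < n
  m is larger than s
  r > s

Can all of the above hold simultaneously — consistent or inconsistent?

inconsistent

We have s < h stated directly, yet also h < n < p < s by chaining the others — so h < s. Contradiction.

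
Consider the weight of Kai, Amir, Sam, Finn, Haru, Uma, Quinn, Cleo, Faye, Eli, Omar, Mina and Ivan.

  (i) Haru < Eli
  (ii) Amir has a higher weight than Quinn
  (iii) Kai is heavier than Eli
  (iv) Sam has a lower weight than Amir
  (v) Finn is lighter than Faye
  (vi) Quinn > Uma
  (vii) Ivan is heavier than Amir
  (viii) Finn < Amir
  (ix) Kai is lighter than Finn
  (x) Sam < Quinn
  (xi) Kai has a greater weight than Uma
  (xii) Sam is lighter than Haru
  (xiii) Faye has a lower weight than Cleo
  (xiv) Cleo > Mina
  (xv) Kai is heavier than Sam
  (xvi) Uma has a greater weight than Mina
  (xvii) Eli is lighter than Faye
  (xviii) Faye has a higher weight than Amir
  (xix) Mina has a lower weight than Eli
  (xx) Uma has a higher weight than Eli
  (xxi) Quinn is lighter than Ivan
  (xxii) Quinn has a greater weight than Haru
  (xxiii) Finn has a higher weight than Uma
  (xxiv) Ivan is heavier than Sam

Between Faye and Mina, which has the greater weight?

Faye

The relevant relations are Mina < Eli; Eli < Uma; Uma < Kai; Kai < Finn; Finn < Faye.
Together: Mina < Eli < Uma < Kai < Finn < Faye.
So Mina < Faye; Faye is the heavier of the two.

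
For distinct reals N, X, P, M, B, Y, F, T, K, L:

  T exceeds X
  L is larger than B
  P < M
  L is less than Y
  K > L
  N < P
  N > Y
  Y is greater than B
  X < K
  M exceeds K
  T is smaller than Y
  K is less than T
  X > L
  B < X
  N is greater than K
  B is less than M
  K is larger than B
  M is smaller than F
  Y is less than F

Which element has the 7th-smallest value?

Chaining the given pairs: B < L < X < K < T < Y < N < P < M < F.
The 7th smallest is N.

N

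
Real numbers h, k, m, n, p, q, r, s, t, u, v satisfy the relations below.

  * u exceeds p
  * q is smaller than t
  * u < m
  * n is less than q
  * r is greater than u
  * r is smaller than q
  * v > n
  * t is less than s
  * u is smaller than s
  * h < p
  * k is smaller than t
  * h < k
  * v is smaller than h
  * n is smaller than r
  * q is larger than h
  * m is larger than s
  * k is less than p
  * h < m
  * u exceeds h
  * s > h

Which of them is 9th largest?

Chaining the given pairs: n < v < h < k < p < u < r < q < t < s < m.
The 9th largest is h.

h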